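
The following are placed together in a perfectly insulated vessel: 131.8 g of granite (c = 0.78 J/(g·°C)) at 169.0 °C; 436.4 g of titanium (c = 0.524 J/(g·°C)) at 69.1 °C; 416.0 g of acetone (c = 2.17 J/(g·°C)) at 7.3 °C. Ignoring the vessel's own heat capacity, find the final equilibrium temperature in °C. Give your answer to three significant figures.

Σ mᵢcᵢ(T − Tᵢ) = 0  ⇒  T = Σ mᵢcᵢTᵢ / Σ mᵢcᵢ
Σ mᵢcᵢ = 131.8×0.78 + 436.4×0.524 + 416.0×2.17 = 1234.1976
Σ mᵢcᵢTᵢ = 102.804×169.0 + 228.6736×69.1 + 902.72×7.3 = 39765
T = 39765 / 1234.1976 = 32.22 °C

T_f = 32.2 °C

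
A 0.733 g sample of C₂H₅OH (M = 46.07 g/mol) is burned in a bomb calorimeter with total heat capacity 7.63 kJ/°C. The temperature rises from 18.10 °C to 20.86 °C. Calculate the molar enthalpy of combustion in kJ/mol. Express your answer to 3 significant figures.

ΔT = 20.86 − 18.10 = 2.76 °C
q_cal = C_cal × ΔT = 7.63 × 2.76 = 21.0588 kJ
n = 0.733 / 46.07 = 0.01591 mol
q_rxn = −q_cal = -21.0588 kJ
ΔH = -21.0588 / 0.01591 = -1324 kJ/mol

ΔH = -1320 kJ/mol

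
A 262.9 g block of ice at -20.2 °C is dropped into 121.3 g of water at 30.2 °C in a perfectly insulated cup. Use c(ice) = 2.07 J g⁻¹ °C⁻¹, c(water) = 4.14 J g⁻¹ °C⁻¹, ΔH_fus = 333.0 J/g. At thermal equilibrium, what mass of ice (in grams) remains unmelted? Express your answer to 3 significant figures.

Heat to warm all ice to 0 °C: 262.9×2.07×20.2 = 10993 J
Heat released by water cooling to 0 °C: 121.3×4.14×30.2 = 15166 J
15166 J < 10993 + 262.9×333.0 = 98538.7 J, so not all ice melts; final T = 0 °C.
Heat left for melting: 15166 − 10993 = 4173 J
Mass melted = 4173 / 333.0 = 12.53 g
Ice remaining = 262.9 − 12.53 = 250.37 g

m_ice remaining = 250 g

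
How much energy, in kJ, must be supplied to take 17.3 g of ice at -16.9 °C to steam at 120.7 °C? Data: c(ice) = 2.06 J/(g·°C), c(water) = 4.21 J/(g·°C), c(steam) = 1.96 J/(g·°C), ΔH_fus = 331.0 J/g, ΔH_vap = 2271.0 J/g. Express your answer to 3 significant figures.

q1 (heat ice -16.9→0.0 °C): 17.3 × 2.06 × 16.9 = 602 J
q2 (melt at 0 °C): 17.3 × 331.0 = 5726 J
q3 (heat water 0.0→100.0 °C): 17.3 × 4.21 × 100.0 = 7283 J
q4 (vaporize at 100 °C): 17.3 × 2271.0 = 39288 J
q5 (heat steam 100.0→120.7 °C): 17.3 × 1.96 × 20.7 = 702 J
Total: 602 + 5726 + 7283 + 39288 + 702 = 53601 J = 53.6 kJ

q = 53.6 kJ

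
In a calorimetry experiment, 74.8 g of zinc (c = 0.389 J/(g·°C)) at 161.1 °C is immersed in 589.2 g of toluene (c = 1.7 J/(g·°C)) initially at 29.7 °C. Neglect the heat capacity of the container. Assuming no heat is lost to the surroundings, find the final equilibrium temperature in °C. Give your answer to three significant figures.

Heat lost by zinc = heat gained by toluene.
(74.8)(0.389)(161.1 − T) = (589.2)(1.7)(T − 29.7)
29.0972 (161.1 − T) = 1001.64 (T − 29.7)
4687.6 − 29.0972 T = 1001.64 T − 29749
34436.6 = 1030.7372 T
T = 33.41 °C

T_f = 33.4 °C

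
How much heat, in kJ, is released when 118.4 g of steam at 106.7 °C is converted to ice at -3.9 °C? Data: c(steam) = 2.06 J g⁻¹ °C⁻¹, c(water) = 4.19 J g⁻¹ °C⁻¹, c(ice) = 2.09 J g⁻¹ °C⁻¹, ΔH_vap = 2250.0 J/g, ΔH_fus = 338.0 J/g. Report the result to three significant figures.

q = 359 kJ

q1 (cool steam 106.7→100 °C): 118.4 × 2.06 × 6.7 = 1634 J
q2 (condense at 100 °C): 118.4 × 2250.0 = 266400 J
q3 (cool water 100→0 °C): 118.4 × 4.19 × 100.0 = 49610 J
q4 (freeze at 0 °C): 118.4 × 338.0 = 40019 J
q5 (cool ice 0→-3.9 °C): 118.4 × 2.09 × 3.9 = 965 J
Total: 1634 + 266400 + 49610 + 40019 + 965 = 358628 J = 359 kJ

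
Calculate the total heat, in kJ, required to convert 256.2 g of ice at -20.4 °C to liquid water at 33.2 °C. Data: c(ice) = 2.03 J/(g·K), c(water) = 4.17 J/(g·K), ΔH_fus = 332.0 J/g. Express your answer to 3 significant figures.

q1 (heat ice -20.4→0.0 °C): 256.2 × 2.03 × 20.4 = 10610 J
q2 (melt at 0 °C): 256.2 × 332.0 = 85058 J
q3 (heat water 0.0→33.2 °C): 256.2 × 4.17 × 33.2 = 35469 J
Total: 10610 + 85058 + 35469 = 131137 J = 131 kJ

q = 131 kJ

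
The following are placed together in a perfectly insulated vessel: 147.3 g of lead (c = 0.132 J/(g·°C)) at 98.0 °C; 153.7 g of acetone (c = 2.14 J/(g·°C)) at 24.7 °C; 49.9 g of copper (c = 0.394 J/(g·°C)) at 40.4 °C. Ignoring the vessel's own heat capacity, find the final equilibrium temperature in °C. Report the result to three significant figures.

Σ mᵢcᵢ(T − Tᵢ) = 0  ⇒  T = Σ mᵢcᵢTᵢ / Σ mᵢcᵢ
Σ mᵢcᵢ = 147.3×0.132 + 153.7×2.14 + 49.9×0.394 = 368.0222
Σ mᵢcᵢTᵢ = 19.4436×98.0 + 328.918×24.7 + 19.6606×40.4 = 10824
T = 10824 / 368.0222 = 29.41 °C

T_f = 29.4 °C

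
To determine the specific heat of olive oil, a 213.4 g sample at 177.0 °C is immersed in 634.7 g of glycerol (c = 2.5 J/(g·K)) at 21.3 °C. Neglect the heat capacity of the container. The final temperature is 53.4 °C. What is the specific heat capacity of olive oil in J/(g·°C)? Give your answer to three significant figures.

q_gained = (634.7 × 2.5) × (53.4 − 21.3) = 50930 J
q_lost = 213.4 × c × (177.0 − 53.4) = 26376.24 c
Set equal: c = 50930 / 26376.24 = 1.93 J/(g·°C)

c = 1.93 J/(g·°C)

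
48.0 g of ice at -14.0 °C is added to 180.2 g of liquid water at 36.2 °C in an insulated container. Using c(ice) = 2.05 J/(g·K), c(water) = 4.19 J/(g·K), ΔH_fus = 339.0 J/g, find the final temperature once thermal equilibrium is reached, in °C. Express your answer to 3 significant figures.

Heat to bring ice to 0 °C and melt it: q₁ = 48.0×2.05×14.0 + 48.0×339.0 = 17650 J
Heat the water can supply cooling to 0 °C: 180.2×4.19×36.2 = 27332.4 J > q₁, so all ice melts.
Energy balance: 180.2×4.19×(36.2 − T) = 17650 + 48.0×4.19×(T − 0)
755.038(36.2 − T) = 17650 + 201.12 T
27332.4 − 17650 = 956.158 T
T = 9682.4 / 956.158 = 10.13 °C

T_f = 10.1 °C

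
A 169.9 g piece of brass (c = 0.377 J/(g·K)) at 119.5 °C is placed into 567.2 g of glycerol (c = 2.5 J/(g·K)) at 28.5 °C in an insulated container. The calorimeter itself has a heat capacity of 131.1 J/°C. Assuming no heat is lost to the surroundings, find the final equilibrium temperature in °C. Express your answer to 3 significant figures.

T_f = 32.1 °C

Heat lost by brass = heat gained by glycerol + calorimeter.
(169.9)(0.377)(119.5 − T) = [(567.2)(2.5) + 131.1](T − 28.5)
64.0523 (119.5 − T) = 1549.1 (T − 28.5)
7654.2 − 64.0523 T = 1549.1 T − 44149
51803.2 = 1613.1523 T
T = 32.11 °C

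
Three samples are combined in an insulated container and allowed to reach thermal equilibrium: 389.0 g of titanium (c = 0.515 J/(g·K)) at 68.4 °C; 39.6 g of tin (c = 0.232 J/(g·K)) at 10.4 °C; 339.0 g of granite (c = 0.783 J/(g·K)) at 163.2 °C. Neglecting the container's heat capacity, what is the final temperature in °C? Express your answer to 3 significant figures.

Σ mᵢcᵢ(T − Tᵢ) = 0  ⇒  T = Σ mᵢcᵢTᵢ / Σ mᵢcᵢ
Σ mᵢcᵢ = 389.0×0.515 + 39.6×0.232 + 339.0×0.783 = 474.9592
Σ mᵢcᵢTᵢ = 200.335×68.4 + 9.1872×10.4 + 265.437×163.2 = 57118
T = 57118 / 474.9592 = 120.3 °C

T_f = 120 °C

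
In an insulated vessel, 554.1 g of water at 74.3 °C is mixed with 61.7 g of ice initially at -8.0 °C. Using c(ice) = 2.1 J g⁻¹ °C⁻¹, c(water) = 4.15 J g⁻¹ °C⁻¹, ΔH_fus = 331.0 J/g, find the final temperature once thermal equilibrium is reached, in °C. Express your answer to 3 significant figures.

Heat to bring ice to 0 °C and melt it: q₁ = 61.7×2.1×8.0 + 61.7×331.0 = 21459 J
Heat the water can supply cooling to 0 °C: 554.1×4.15×74.3 = 170854 J > q₁, so all ice melts.
Energy balance: 554.1×4.15×(74.3 − T) = 21459 + 61.7×4.15×(T − 0)
2299.515(74.3 − T) = 21459 + 256.055 T
170854 − 21459 = 2555.570 T
T = 149395 / 2555.570 = 58.46 °C

T_f = 58.5 °C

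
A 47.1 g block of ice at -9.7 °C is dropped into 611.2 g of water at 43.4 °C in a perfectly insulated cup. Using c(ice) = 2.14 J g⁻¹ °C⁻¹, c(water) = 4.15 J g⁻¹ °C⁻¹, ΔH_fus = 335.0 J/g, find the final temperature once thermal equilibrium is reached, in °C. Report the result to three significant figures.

T_f = 34.2 °C

Heat to bring ice to 0 °C and melt it: q₁ = 47.1×2.14×9.7 + 47.1×335.0 = 16756 J
Heat the water can supply cooling to 0 °C: 611.2×4.15×43.4 = 110083 J > q₁, so all ice melts.
Energy balance: 611.2×4.15×(43.4 − T) = 16756 + 47.1×4.15×(T − 0)
2536.48(43.4 − T) = 16756 + 195.465 T
110083 − 16756 = 2731.945 T
T = 93327 / 2731.945 = 34.16 °C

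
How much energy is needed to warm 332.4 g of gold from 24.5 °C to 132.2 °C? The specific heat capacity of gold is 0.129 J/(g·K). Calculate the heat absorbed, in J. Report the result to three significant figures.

q = m c ΔT = 332.4 × 0.129 × (132.2 − 24.5)
q = 332.4 × 0.129 × 107.7 = 4618 J

q = 4620 J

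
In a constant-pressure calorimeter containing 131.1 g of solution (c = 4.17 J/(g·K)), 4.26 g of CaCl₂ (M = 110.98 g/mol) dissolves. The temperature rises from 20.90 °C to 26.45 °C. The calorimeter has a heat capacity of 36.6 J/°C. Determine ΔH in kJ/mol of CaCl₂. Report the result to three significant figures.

ΔH = -84.3 kJ/mol

|ΔT| = |26.45 − 20.90| = 5.55 °C
|q_surr| = (131.1 × 4.17 + 36.6) × 5.55 = 583.287 × 5.55 = 3237 J
n(CaCl₂) = 4.26 / 110.98 = 0.03839 mol
Temperature rose, so q_rxn = −|q_surr| = -3.237 kJ
ΔH = q_rxn / n = -84.32 kJ/mol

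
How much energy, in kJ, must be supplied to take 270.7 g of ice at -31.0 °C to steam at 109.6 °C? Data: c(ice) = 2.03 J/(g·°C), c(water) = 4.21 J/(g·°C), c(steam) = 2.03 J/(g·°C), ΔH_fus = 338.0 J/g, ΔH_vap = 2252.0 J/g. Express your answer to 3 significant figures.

q = 837 kJ

q1 (heat ice -31.0→0.0 °C): 270.7 × 2.03 × 31.0 = 17035 J
q2 (melt at 0 °C): 270.7 × 338.0 = 91497 J
q3 (heat water 0.0→100.0 °C): 270.7 × 4.21 × 100.0 = 113965 J
q4 (vaporize at 100 °C): 270.7 × 2252.0 = 609616 J
q5 (heat steam 100.0→109.6 °C): 270.7 × 2.03 × 9.6 = 5275 J
Total: 17035 + 91497 + 113965 + 609616 + 5275 = 837388 J = 837 kJ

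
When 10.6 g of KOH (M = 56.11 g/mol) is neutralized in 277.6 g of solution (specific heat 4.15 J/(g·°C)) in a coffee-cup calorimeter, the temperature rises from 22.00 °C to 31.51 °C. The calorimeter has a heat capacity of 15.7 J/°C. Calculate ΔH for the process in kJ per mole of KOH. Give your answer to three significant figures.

ΔH = -58.8 kJ/mol

|ΔT| = |31.51 − 22.00| = 9.51 °C
|q_surr| = (277.6 × 4.15 + 15.7) × 9.51 = 1167.74 × 9.51 = 11110 J
n(KOH) = 10.6 / 56.11 = 0.1889 mol
Temperature rose, so q_rxn = −|q_surr| = -11.11 kJ
ΔH = q_rxn / n = -58.81 kJ/mol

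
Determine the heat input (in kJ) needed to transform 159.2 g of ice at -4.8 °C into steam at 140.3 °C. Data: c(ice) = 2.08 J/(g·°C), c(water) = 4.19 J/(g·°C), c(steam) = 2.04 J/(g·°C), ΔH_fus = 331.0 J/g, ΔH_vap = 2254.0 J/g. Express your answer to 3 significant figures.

q1 (heat ice -4.8→0.0 °C): 159.2 × 2.08 × 4.8 = 1589 J
q2 (melt at 0 °C): 159.2 × 331.0 = 52695 J
q3 (heat water 0.0→100.0 °C): 159.2 × 4.19 × 100.0 = 66705 J
q4 (vaporize at 100 °C): 159.2 × 2254.0 = 358837 J
q5 (heat steam 100.0→140.3 °C): 159.2 × 2.04 × 40.3 = 13088 J
Total: 1589 + 52695 + 66705 + 358837 + 13088 = 492914 J = 493 kJ

q = 493 kJ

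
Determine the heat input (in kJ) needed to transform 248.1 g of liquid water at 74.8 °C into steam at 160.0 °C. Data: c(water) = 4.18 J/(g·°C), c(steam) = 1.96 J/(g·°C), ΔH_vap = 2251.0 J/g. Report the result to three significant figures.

q = 614 kJ

q1 (heat water 74.8→100.0 °C): 248.1 × 4.18 × 25.2 = 26134 J
q2 (vaporize at 100 °C): 248.1 × 2251.0 = 558473 J
q3 (heat steam 100.0→160.0 °C): 248.1 × 1.96 × 60.0 = 29177 J
Total: 26134 + 558473 + 29177 = 613784 J = 614 kJ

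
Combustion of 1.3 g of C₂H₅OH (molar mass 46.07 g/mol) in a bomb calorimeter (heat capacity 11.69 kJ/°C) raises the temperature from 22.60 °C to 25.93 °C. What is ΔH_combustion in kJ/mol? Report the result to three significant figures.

ΔT = 25.93 − 22.60 = 3.33 °C
q_cal = C_cal × ΔT = 11.69 × 3.33 = 38.9277 kJ
n = 1.3 / 46.07 = 0.02822 mol
q_rxn = −q_cal = -38.9277 kJ
ΔH = -38.9277 / 0.02822 = -1379 kJ/mol

ΔH = -1380 kJ/mol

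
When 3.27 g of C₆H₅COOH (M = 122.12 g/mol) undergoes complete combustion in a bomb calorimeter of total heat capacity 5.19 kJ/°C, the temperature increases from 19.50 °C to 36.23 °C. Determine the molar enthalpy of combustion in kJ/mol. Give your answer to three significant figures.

ΔH = -3240 kJ/mol

ΔT = 36.23 − 19.50 = 16.73 °C
q_cal = C_cal × ΔT = 5.19 × 16.73 = 86.8287 kJ
n = 3.27 / 122.12 = 0.02678 mol
q_rxn = −q_cal = -86.8287 kJ
ΔH = -86.8287 / 0.02678 = -3242 kJ/mol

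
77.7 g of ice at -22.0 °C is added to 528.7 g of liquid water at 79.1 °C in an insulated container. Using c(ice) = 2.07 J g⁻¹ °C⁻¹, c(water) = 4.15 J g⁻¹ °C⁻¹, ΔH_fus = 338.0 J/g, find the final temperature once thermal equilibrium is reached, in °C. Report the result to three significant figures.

Heat to bring ice to 0 °C and melt it: q₁ = 77.7×2.07×22.0 + 77.7×338.0 = 29801 J
Heat the water can supply cooling to 0 °C: 528.7×4.15×79.1 = 173554 J > q₁, so all ice melts.
Energy balance: 528.7×4.15×(79.1 − T) = 29801 + 77.7×4.15×(T − 0)
2194.105(79.1 − T) = 29801 + 322.455 T
173554 − 29801 = 2516.560 T
T = 143753 / 2516.560 = 57.12 °C

T_f = 57.1 °C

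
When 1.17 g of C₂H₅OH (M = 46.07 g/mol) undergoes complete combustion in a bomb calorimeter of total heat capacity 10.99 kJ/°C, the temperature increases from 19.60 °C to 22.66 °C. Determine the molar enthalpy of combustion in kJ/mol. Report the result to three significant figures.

ΔT = 22.66 − 19.60 = 3.06 °C
q_cal = C_cal × ΔT = 10.99 × 3.06 = 33.6294 kJ
n = 1.17 / 46.07 = 0.02540 mol
q_rxn = −q_cal = -33.6294 kJ
ΔH = -33.6294 / 0.02540 = -1324 kJ/mol

ΔH = -1320 kJ/mol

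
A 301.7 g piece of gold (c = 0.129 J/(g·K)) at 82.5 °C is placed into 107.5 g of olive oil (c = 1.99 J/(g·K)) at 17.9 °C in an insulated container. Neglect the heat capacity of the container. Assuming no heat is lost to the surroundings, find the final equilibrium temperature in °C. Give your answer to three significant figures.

T_f = 27.8 °C

Heat lost by gold = heat gained by olive oil.
(301.7)(0.129)(82.5 − T) = (107.5)(1.99)(T − 17.9)
38.9193 (82.5 − T) = 213.925 (T − 17.9)
3210.8 − 38.9193 T = 213.925 T − 3829.3
7040.1 = 252.8443 T
T = 27.84 °C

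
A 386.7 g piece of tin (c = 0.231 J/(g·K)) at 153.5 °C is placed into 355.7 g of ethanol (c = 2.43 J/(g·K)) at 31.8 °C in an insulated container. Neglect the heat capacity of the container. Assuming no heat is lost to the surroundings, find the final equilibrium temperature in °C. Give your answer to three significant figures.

Heat lost by tin = heat gained by ethanol.
(386.7)(0.231)(153.5 − T) = (355.7)(2.43)(T − 31.8)
89.3277 (153.5 − T) = 864.351 (T − 31.8)
13712 − 89.3277 T = 864.351 T − 27486
41198 = 953.6787 T
T = 43.20 °C

T_f = 43.2 °C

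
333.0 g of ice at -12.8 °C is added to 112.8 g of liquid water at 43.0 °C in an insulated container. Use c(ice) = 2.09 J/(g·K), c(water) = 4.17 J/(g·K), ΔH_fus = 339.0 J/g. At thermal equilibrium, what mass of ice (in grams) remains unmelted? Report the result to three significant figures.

m_ice remaining = 300 g

Heat to warm all ice to 0 °C: 333.0×2.09×12.8 = 8908.4 J
Heat released by water cooling to 0 °C: 112.8×4.17×43.0 = 20226 J
20226 J < 8908.4 + 333.0×339.0 = 121795.4 J, so not all ice melts; final T = 0 °C.
Heat left for melting: 20226 − 8908.4 = 11317.6 J
Mass melted = 11317.6 / 339.0 = 33.39 g
Ice remaining = 333.0 − 33.39 = 299.61 g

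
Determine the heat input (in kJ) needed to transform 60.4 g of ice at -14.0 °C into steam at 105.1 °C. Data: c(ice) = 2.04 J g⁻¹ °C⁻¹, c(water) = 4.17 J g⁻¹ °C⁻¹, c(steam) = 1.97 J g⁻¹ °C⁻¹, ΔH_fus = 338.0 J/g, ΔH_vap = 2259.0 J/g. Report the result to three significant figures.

q = 184 kJ

q1 (heat ice -14.0→0.0 °C): 60.4 × 2.04 × 14.0 = 1725 J
q2 (melt at 0 °C): 60.4 × 338.0 = 20415 J
q3 (heat water 0.0→100.0 °C): 60.4 × 4.17 × 100.0 = 25187 J
q4 (vaporize at 100 °C): 60.4 × 2259.0 = 136444 J
q5 (heat steam 100.0→105.1 °C): 60.4 × 1.97 × 5.1 = 607 J
Total: 1725 + 20415 + 25187 + 136444 + 607 = 184378 J = 184 kJ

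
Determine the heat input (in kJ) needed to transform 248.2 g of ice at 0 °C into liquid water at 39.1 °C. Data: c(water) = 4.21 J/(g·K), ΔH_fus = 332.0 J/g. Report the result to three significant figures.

q1 (melt at 0 °C): 248.2 × 332.0 = 82402 J
q2 (heat water 0.0→39.1 °C): 248.2 × 4.21 × 39.1 = 40856 J
Total: 82402 + 40856 = 123258 J = 123 kJ

q = 123 kJ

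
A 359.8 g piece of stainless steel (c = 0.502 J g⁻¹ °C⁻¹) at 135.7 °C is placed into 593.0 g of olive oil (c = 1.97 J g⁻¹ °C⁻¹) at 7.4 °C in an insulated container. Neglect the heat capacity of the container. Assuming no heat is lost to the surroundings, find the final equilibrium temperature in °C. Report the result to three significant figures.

Heat lost by stainless steel = heat gained by olive oil.
(359.8)(0.502)(135.7 − T) = (593.0)(1.97)(T − 7.4)
180.6196 (135.7 − T) = 1168.21 (T − 7.4)
24510 − 180.6196 T = 1168.21 T − 8644.8
33154.8 = 1348.8296 T
T = 24.58 °C

T_f = 24.6 °C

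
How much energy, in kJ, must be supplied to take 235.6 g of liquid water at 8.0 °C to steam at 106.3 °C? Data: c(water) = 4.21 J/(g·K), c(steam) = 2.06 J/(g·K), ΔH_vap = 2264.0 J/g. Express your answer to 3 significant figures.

q1 (heat water 8.0→100.0 °C): 235.6 × 4.21 × 92.0 = 91253 J
q2 (vaporize at 100 °C): 235.6 × 2264.0 = 533398 J
q3 (heat steam 100.0→106.3 °C): 235.6 × 2.06 × 6.3 = 3058 J
Total: 91253 + 533398 + 3058 = 627709 J = 628 kJ

q = 628 kJ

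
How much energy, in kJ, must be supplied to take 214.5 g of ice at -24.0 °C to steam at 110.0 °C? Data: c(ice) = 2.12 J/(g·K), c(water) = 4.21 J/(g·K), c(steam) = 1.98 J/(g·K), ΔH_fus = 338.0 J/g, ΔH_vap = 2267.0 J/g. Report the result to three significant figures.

q = 664 kJ

q1 (heat ice -24.0→0.0 °C): 214.5 × 2.12 × 24.0 = 10914 J
q2 (melt at 0 °C): 214.5 × 338.0 = 72501 J
q3 (heat water 0.0→100.0 °C): 214.5 × 4.21 × 100.0 = 90305 J
q4 (vaporize at 100 °C): 214.5 × 2267.0 = 486272 J
q5 (heat steam 100.0→110.0 °C): 214.5 × 1.98 × 10.0 = 4247 J
Total: 10914 + 72501 + 90305 + 486272 + 4247 = 664239 J = 664 kJ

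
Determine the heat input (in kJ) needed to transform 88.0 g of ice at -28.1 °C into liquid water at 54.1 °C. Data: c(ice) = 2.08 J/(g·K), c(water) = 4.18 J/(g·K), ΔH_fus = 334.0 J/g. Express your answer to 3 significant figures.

q1 (heat ice -28.1→0.0 °C): 88.0 × 2.08 × 28.1 = 5143 J
q2 (melt at 0 °C): 88.0 × 334.0 = 29392 J
q3 (heat water 0.0→54.1 °C): 88.0 × 4.18 × 54.1 = 19900 J
Total: 5143 + 29392 + 19900 = 54435 J = 54.4 kJ

q = 54.4 kJ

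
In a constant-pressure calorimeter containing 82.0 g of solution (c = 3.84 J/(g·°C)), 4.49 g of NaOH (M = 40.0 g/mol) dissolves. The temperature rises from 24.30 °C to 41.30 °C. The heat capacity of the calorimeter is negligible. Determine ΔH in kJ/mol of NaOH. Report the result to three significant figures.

ΔH = -47.7 kJ/mol

|ΔT| = |41.30 − 24.30| = 17.00 °C
|q_surr| = (82.0 × 3.84) × 17.00 = 314.88 × 17.00 = 5353 J
n(NaOH) = 4.49 / 40.0 = 0.1123 mol
Temperature rose, so q_rxn = −|q_surr| = -5.353 kJ
ΔH = q_rxn / n = -47.67 kJ/mol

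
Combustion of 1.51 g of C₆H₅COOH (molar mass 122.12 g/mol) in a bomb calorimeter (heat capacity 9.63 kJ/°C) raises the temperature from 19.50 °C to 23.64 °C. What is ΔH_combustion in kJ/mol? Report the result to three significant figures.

ΔT = 23.64 − 19.50 = 4.14 °C
q_cal = C_cal × ΔT = 9.63 × 4.14 = 39.8682 kJ
n = 1.51 / 122.12 = 0.012365 mol
q_rxn = −q_cal = -39.8682 kJ
ΔH = -39.8682 / 0.012365 = -3224 kJ/mol

ΔH = -3220 kJ/mol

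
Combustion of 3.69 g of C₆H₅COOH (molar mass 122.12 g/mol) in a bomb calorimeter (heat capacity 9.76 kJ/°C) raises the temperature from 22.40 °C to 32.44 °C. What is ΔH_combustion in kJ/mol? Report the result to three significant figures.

ΔT = 32.44 − 22.40 = 10.04 °C
q_cal = C_cal × ΔT = 9.76 × 10.04 = 97.9904 kJ
n = 3.69 / 122.12 = 0.03022 mol
q_rxn = −q_cal = -97.9904 kJ
ΔH = -97.9904 / 0.03022 = -3243 kJ/mol

ΔH = -3240 kJ/mol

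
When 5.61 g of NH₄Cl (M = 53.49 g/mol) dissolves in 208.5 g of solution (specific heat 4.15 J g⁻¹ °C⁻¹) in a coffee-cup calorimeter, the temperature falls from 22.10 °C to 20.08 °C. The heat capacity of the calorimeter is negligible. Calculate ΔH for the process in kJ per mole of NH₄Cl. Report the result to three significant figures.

|ΔT| = |20.08 − 22.10| = 2.02 °C
|q_surr| = (208.5 × 4.15) × 2.02 = 865.275 × 2.02 = 1748 J
n(NH₄Cl) = 5.61 / 53.49 = 0.1049 mol
Temperature fell, so q_rxn = +|q_surr| = 1.748 kJ
ΔH = q_rxn / n = 16.66 kJ/mol

ΔH = 16.7 kJ/mol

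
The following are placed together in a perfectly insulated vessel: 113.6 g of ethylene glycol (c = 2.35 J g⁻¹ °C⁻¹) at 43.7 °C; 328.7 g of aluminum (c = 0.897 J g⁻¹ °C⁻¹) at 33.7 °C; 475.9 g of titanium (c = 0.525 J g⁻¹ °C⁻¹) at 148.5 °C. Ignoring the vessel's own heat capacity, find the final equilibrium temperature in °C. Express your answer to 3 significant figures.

Σ mᵢcᵢ(T − Tᵢ) = 0  ⇒  T = Σ mᵢcᵢTᵢ / Σ mᵢcᵢ
Σ mᵢcᵢ = 113.6×2.35 + 328.7×0.897 + 475.9×0.525 = 811.6514
Σ mᵢcᵢTᵢ = 266.96×43.7 + 294.8439×33.7 + 249.8475×148.5 = 58705
T = 58705 / 811.6514 = 72.33 °C

T_f = 72.3 °C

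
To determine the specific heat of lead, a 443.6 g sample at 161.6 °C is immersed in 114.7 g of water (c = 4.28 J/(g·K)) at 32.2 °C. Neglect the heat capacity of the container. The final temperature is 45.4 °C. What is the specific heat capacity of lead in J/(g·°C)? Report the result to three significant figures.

c = 0.126 J/(g·°C)

q_gained = (114.7 × 4.28) × (45.4 − 32.2) = 6480 J
q_lost = 443.6 × c × (161.6 − 45.4) = 51546.32 c
Set equal: c = 6480 / 51546.32 = 0.126 J/(g·°C)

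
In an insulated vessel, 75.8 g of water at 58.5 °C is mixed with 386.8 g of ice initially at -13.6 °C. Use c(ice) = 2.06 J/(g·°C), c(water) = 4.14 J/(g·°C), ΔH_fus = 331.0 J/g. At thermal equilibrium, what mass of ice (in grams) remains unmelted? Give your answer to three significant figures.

Heat to warm all ice to 0 °C: 386.8×2.06×13.6 = 10837 J
Heat released by water cooling to 0 °C: 75.8×4.14×58.5 = 18358 J
18358 J < 10837 + 386.8×331.0 = 138867.8 J, so not all ice melts; final T = 0 °C.
Heat left for melting: 18358 − 10837 = 7521 J
Mass melted = 7521 / 331.0 = 22.72 g
Ice remaining = 386.8 − 22.72 = 364.08 g

m_ice remaining = 364 g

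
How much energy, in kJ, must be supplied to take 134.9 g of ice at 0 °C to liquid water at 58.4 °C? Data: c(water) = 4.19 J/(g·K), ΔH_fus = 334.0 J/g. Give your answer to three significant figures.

q1 (melt at 0 °C): 134.9 × 334.0 = 45057 J
q2 (heat water 0.0→58.4 °C): 134.9 × 4.19 × 58.4 = 33009 J
Total: 45057 + 33009 = 78066 J = 78.1 kJ

q = 78.1 kJ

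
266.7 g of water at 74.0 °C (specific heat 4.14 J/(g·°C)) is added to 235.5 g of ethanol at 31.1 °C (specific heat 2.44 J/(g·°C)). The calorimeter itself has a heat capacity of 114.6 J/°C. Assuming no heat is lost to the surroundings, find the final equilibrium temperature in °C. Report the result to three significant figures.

Heat lost by water = heat gained by ethanol + calorimeter.
(266.7)(4.14)(74.0 − T) = [(235.5)(2.44) + 114.6](T − 31.1)
1104.138 (74.0 − T) = 689.22 (T − 31.1)
81706 − 1104.138 T = 689.22 T − 21435
103141 = 1793.358 T
T = 57.51 °C

T_f = 57.5 °C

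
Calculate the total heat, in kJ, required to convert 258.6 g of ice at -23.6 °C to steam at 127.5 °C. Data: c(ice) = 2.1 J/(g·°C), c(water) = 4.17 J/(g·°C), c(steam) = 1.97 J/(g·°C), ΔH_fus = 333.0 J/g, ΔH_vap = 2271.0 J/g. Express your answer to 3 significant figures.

q1 (heat ice -23.6→0.0 °C): 258.6 × 2.1 × 23.6 = 12816 J
q2 (melt at 0 °C): 258.6 × 333.0 = 86114 J
q3 (heat water 0.0→100.0 °C): 258.6 × 4.17 × 100.0 = 107836 J
q4 (vaporize at 100 °C): 258.6 × 2271.0 = 587281 J
q5 (heat steam 100.0→127.5 °C): 258.6 × 1.97 × 27.5 = 14010 J
Total: 12816 + 86114 + 107836 + 587281 + 14010 = 808057 J = 808 kJ

q = 808 kJ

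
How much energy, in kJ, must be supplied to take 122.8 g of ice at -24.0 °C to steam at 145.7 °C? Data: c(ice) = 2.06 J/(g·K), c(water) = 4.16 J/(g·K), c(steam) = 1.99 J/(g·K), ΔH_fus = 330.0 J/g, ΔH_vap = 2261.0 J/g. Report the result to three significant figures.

q = 386 kJ

q1 (heat ice -24.0→0.0 °C): 122.8 × 2.06 × 24.0 = 6071 J
q2 (melt at 0 °C): 122.8 × 330.0 = 40524 J
q3 (heat water 0.0→100.0 °C): 122.8 × 4.16 × 100.0 = 51085 J
q4 (vaporize at 100 °C): 122.8 × 2261.0 = 277651 J
q5 (heat steam 100.0→145.7 °C): 122.8 × 1.99 × 45.7 = 11168 J
Total: 6071 + 40524 + 51085 + 277651 + 11168 = 386499 J = 386 kJ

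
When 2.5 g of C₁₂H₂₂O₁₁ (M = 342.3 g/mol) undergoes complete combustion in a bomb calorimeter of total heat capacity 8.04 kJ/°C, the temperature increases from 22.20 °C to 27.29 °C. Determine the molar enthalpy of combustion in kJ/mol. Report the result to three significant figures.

ΔH = -5600 kJ/mol

ΔT = 27.29 − 22.20 = 5.09 °C
q_cal = C_cal × ΔT = 8.04 × 5.09 = 40.9236 kJ
n = 2.5 / 342.3 = 0.007304 mol
q_rxn = −q_cal = -40.9236 kJ
ΔH = -40.9236 / 0.007304 = -5603 kJ/mol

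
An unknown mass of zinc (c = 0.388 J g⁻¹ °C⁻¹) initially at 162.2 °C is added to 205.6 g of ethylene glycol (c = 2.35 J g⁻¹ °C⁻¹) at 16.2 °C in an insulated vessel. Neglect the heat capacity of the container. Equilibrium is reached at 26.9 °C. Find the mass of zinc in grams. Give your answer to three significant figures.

q_gained = (205.6 × 2.35) × (26.9 − 16.2) = 5170 J
q_lost = m × 0.388 × (162.2 − 26.9) = 52.4964 m
m = 5170 / 52.4964 = 98.5 g

m = 98.5 g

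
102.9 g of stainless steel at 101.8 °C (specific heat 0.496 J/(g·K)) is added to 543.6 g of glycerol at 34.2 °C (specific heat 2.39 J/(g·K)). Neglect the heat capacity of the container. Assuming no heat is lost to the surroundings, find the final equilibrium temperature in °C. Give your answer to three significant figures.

Heat lost by stainless steel = heat gained by glycerol.
(102.9)(0.496)(101.8 − T) = (543.6)(2.39)(T − 34.2)
51.0384 (101.8 − T) = 1299.204 (T − 34.2)
5195.7 − 51.0384 T = 1299.204 T − 44433
49628.7 = 1350.2424 T
T = 36.76 °C

T_f = 36.8 °C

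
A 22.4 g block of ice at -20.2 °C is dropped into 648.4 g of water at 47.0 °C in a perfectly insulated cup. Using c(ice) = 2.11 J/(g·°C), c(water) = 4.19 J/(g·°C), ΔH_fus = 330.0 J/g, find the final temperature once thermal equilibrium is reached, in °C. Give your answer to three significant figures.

T_f = 42.5 °C

Heat to bring ice to 0 °C and melt it: q₁ = 22.4×2.11×20.2 + 22.4×330.0 = 8346.7 J
Heat the water can supply cooling to 0 °C: 648.4×4.19×47.0 = 127689 J > q₁, so all ice melts.
Energy balance: 648.4×4.19×(47.0 − T) = 8346.7 + 22.4×4.19×(T − 0)
2716.796(47.0 − T) = 8346.7 + 93.856 T
127689 − 8346.7 = 2810.652 T
T = 119342.3 / 2810.652 = 42.46 °C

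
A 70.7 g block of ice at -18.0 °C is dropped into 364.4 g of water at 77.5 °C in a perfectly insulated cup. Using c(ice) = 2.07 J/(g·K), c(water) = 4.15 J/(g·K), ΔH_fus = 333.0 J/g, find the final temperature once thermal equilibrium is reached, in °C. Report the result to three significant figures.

Heat to bring ice to 0 °C and melt it: q₁ = 70.7×2.07×18.0 + 70.7×333.0 = 26177 J
Heat the water can supply cooling to 0 °C: 364.4×4.15×77.5 = 117200 J > q₁, so all ice melts.
Energy balance: 364.4×4.15×(77.5 − T) = 26177 + 70.7×4.15×(T − 0)
1512.26(77.5 − T) = 26177 + 293.405 T
117200 − 26177 = 1805.665 T
T = 91023 / 1805.665 = 50.41 °C

T_f = 50.4 °C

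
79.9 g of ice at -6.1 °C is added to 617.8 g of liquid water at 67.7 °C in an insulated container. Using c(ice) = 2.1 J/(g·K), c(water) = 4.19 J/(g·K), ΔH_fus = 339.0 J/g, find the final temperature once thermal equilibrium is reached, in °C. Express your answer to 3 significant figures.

T_f = 50.3 °C

Heat to bring ice to 0 °C and melt it: q₁ = 79.9×2.1×6.1 + 79.9×339.0 = 28110 J
Heat the water can supply cooling to 0 °C: 617.8×4.19×67.7 = 175247 J > q₁, so all ice melts.
Energy balance: 617.8×4.19×(67.7 − T) = 28110 + 79.9×4.19×(T − 0)
2588.582(67.7 − T) = 28110 + 334.781 T
175247 − 28110 = 2923.363 T
T = 147137 / 2923.363 = 50.33 °C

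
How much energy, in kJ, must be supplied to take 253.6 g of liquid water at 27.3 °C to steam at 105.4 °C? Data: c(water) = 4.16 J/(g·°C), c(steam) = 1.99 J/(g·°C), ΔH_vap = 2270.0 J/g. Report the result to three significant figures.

q = 655 kJ

q1 (heat water 27.3→100.0 °C): 253.6 × 4.16 × 72.7 = 76697 J
q2 (vaporize at 100 °C): 253.6 × 2270.0 = 575672 J
q3 (heat steam 100.0→105.4 °C): 253.6 × 1.99 × 5.4 = 2725 J
Total: 76697 + 575672 + 2725 = 655094 J = 655 kJ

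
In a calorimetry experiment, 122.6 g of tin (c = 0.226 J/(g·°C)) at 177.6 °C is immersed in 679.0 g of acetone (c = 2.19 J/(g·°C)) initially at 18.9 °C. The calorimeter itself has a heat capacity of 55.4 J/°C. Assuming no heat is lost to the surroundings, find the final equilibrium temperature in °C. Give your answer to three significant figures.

T_f = 21.7 °C

Heat lost by tin = heat gained by acetone + calorimeter.
(122.6)(0.226)(177.6 − T) = [(679.0)(2.19) + 55.4](T − 18.9)
27.7076 (177.6 − T) = 1542.41 (T − 18.9)
4920.9 − 27.7076 T = 1542.41 T − 29152
34072.9 = 1570.1176 T
T = 21.70 °C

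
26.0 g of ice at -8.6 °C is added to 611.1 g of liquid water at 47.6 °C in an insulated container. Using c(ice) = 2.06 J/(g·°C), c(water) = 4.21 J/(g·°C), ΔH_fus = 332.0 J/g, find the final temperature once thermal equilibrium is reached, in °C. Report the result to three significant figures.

T_f = 42.3 °C

Heat to bring ice to 0 °C and melt it: q₁ = 26.0×2.06×8.6 + 26.0×332.0 = 9092.6 J
Heat the water can supply cooling to 0 °C: 611.1×4.21×47.6 = 122462 J > q₁, so all ice melts.
Energy balance: 611.1×4.21×(47.6 − T) = 9092.6 + 26.0×4.21×(T − 0)
2572.731(47.6 − T) = 9092.6 + 109.46 T
122462 − 9092.6 = 2682.191 T
T = 113369.4 / 2682.191 = 42.27 °C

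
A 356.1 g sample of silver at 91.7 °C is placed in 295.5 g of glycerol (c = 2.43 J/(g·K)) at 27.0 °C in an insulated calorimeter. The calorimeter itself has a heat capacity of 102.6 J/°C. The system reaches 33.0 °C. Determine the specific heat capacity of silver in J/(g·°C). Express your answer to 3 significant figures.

q_gained = (295.5 × 2.43 + 102.6) × (33.0 − 27.0) = 4924 J
q_lost = 356.1 × c × (91.7 − 33.0) = 20903.07 c
Set equal: c = 4924 / 20903.07 = 0.236 J/(g·°C)

c = 0.236 J/(g·°C)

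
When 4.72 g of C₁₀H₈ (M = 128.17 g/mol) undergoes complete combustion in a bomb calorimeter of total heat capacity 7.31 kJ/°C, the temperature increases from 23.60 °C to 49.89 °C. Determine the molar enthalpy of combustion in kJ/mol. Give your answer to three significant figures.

ΔT = 49.89 − 23.60 = 26.29 °C
q_cal = C_cal × ΔT = 7.31 × 26.29 = 192.1799 kJ
n = 4.72 / 128.17 = 0.03683 mol
q_rxn = −q_cal = -192.1799 kJ
ΔH = -192.1799 / 0.03683 = -5218 kJ/mol

ΔH = -5220 kJ/mol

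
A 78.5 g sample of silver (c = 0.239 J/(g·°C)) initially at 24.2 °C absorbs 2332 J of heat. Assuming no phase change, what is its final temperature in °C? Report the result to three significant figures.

T_f = 148 °C

ΔT = q / (m c) = 2332 / (78.5 × 0.239) = 124.297 °C
T_f = 24.2 + 124.297 = 148.497 °C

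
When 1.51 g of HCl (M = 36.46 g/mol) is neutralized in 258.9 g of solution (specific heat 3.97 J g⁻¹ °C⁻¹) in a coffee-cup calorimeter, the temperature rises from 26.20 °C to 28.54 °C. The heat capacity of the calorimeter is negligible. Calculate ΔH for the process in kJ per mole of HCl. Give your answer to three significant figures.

|ΔT| = |28.54 − 26.20| = 2.34 °C
|q_surr| = (258.9 × 3.97) × 2.34 = 1027.833 × 2.34 = 2405 J
n(HCl) = 1.51 / 36.46 = 0.04142 mol
Temperature rose, so q_rxn = −|q_surr| = -2.405 kJ
ΔH = q_rxn / n = -58.06 kJ/mol

ΔH = -58.1 kJ/mol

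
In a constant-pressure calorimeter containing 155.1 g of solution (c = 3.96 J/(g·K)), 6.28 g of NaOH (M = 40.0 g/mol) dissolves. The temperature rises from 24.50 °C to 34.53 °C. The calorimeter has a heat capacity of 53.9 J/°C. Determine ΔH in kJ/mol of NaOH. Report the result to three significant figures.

|ΔT| = |34.53 − 24.50| = 10.03 °C
|q_surr| = (155.1 × 3.96 + 53.9) × 10.03 = 668.096 × 10.03 = 6701 J
n(NaOH) = 6.28 / 40.0 = 0.1570 mol
Temperature rose, so q_rxn = −|q_surr| = -6.701 kJ
ΔH = q_rxn / n = -42.68 kJ/mol

ΔH = -42.7 kJ/mol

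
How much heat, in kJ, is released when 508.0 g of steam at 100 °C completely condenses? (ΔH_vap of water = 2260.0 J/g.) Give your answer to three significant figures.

q = 1150 kJ

q = m × ΔH_vap = 508.0 × 2260.0 = 1148000 J = 1150 kJ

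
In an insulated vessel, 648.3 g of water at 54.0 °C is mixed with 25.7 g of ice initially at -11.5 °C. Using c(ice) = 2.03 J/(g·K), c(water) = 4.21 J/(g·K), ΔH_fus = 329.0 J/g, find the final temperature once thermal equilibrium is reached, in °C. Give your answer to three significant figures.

Heat to bring ice to 0 °C and melt it: q₁ = 25.7×2.03×11.5 + 25.7×329.0 = 9055.3 J
Heat the water can supply cooling to 0 °C: 648.3×4.21×54.0 = 147385 J > q₁, so all ice melts.
Energy balance: 648.3×4.21×(54.0 − T) = 9055.3 + 25.7×4.21×(T − 0)
2729.343(54.0 − T) = 9055.3 + 108.197 T
147385 − 9055.3 = 2837.540 T
T = 138329.7 / 2837.540 = 48.7499 °C

T_f = 48.7 °C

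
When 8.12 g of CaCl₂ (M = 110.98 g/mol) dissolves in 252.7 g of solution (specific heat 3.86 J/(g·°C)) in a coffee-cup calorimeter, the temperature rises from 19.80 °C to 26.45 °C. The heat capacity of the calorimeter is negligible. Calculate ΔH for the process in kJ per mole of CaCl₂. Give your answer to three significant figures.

|ΔT| = |26.45 − 19.80| = 6.65 °C
|q_surr| = (252.7 × 3.86) × 6.65 = 975.422 × 6.65 = 6487 J
n(CaCl₂) = 8.12 / 110.98 = 0.07317 mol
Temperature rose, so q_rxn = −|q_surr| = -6.487 kJ
ΔH = q_rxn / n = -88.66 kJ/mol

ΔH = -88.7 kJ/mol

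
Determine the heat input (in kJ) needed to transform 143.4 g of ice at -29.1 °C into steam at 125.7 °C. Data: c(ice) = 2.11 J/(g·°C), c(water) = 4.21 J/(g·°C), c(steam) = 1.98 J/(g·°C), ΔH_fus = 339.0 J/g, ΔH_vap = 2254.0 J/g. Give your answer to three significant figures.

q = 448 kJ

q1 (heat ice -29.1→0.0 °C): 143.4 × 2.11 × 29.1 = 8805 J
q2 (melt at 0 °C): 143.4 × 339.0 = 48613 J
q3 (heat water 0.0→100.0 °C): 143.4 × 4.21 × 100.0 = 60371 J
q4 (vaporize at 100 °C): 143.4 × 2254.0 = 323224 J
q5 (heat steam 100.0→125.7 °C): 143.4 × 1.98 × 25.7 = 7297 J
Total: 8805 + 48613 + 60371 + 323224 + 7297 = 448310 J = 448 kJ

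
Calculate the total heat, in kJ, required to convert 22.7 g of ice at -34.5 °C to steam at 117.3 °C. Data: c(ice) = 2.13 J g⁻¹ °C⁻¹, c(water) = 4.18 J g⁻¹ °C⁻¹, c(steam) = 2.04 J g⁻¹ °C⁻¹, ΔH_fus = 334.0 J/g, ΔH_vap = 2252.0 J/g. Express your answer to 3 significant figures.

q = 70.7 kJ

q1 (heat ice -34.5→0.0 °C): 22.7 × 2.13 × 34.5 = 1668 J
q2 (melt at 0 °C): 22.7 × 334.0 = 7582 J
q3 (heat water 0.0→100.0 °C): 22.7 × 4.18 × 100.0 = 9489 J
q4 (vaporize at 100 °C): 22.7 × 2252.0 = 51120 J
q5 (heat steam 100.0→117.3 °C): 22.7 × 2.04 × 17.3 = 801 J
Total: 1668 + 7582 + 9489 + 51120 + 801 = 70660 J = 70.7 kJ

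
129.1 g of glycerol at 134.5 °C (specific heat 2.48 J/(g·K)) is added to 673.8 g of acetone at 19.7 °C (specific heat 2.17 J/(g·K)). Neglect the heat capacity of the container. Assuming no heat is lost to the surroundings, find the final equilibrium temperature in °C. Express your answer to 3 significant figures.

Heat lost by glycerol = heat gained by acetone.
(129.1)(2.48)(134.5 − T) = (673.8)(2.17)(T − 19.7)
320.168 (134.5 − T) = 1462.146 (T − 19.7)
43063 − 320.168 T = 1462.146 T − 28804
71867 = 1782.314 T
T = 40.32 °C

T_f = 40.3 °C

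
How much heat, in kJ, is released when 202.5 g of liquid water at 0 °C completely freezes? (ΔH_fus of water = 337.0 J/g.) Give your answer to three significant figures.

q = m × ΔH_fus = 202.5 × 337.0 = 68240 J = 68.2 kJ

q = 68.2 kJ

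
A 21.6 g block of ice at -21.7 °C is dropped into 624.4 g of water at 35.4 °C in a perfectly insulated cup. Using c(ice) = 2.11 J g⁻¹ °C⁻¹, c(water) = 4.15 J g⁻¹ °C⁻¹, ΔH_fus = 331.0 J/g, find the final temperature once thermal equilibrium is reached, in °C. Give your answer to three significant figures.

T_f = 31.2 °C

Heat to bring ice to 0 °C and melt it: q₁ = 21.6×2.11×21.7 + 21.6×331.0 = 8138.6 J
Heat the water can supply cooling to 0 °C: 624.4×4.15×35.4 = 91730.6 J > q₁, so all ice melts.
Energy balance: 624.4×4.15×(35.4 − T) = 8138.6 + 21.6×4.15×(T − 0)
2591.26(35.4 − T) = 8138.6 + 89.64 T
91730.6 − 8138.6 = 2680.90 T
T = 83592.0 / 2680.90 = 31.18 °C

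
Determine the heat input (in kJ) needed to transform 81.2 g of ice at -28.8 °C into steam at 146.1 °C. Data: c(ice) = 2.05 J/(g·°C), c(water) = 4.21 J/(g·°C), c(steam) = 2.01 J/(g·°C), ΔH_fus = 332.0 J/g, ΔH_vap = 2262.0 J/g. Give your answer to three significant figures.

q = 257 kJ

q1 (heat ice -28.8→0.0 °C): 81.2 × 2.05 × 28.8 = 4794 J
q2 (melt at 0 °C): 81.2 × 332.0 = 26958 J
q3 (heat water 0.0→100.0 °C): 81.2 × 4.21 × 100.0 = 34185 J
q4 (vaporize at 100 °C): 81.2 × 2262.0 = 183674 J
q5 (heat steam 100.0→146.1 °C): 81.2 × 2.01 × 46.1 = 7524 J
Total: 4794 + 26958 + 34185 + 183674 + 7524 = 257135 J = 257 kJ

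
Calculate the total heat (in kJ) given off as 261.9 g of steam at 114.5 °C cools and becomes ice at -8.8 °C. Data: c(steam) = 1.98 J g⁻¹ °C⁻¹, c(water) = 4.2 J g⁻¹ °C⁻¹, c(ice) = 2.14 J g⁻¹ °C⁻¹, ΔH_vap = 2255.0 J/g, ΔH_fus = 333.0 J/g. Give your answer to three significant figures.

q = 800 kJ

q1 (cool steam 114.5→100 °C): 261.9 × 1.98 × 14.5 = 7519 J
q2 (condense at 100 °C): 261.9 × 2255.0 = 590585 J
q3 (cool water 100→0 °C): 261.9 × 4.2 × 100.0 = 109998 J
q4 (freeze at 0 °C): 261.9 × 333.0 = 87213 J
q5 (cool ice 0→-8.8 °C): 261.9 × 2.14 × 8.8 = 4932 J
Total: 7519 + 590585 + 109998 + 87213 + 4932 = 800247 J = 800 kJ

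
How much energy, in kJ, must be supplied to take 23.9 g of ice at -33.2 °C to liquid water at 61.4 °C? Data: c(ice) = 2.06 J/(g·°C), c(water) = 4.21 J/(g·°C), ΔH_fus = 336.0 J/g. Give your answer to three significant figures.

q1 (heat ice -33.2→0.0 °C): 23.9 × 2.06 × 33.2 = 1635 J
q2 (melt at 0 °C): 23.9 × 336.0 = 8030 J
q3 (heat water 0.0→61.4 °C): 23.9 × 4.21 × 61.4 = 6178 J
Total: 1635 + 8030 + 6178 = 15843 J = 15.8 kJ

q = 15.8 kJ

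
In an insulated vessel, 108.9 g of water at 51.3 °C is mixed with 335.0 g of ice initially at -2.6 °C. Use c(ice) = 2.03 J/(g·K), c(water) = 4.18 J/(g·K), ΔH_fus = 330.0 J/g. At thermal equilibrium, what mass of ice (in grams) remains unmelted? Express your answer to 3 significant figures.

m_ice remaining = 270 g

Heat to warm all ice to 0 °C: 335.0×2.03×2.6 = 1768.1 J
Heat released by water cooling to 0 °C: 108.9×4.18×51.3 = 23352 J
23352 J < 1768.1 + 335.0×330.0 = 112318.1 J, so not all ice melts; final T = 0 °C.
Heat left for melting: 23352 − 1768.1 = 21583.9 J
Mass melted = 21583.9 / 330.0 = 65.41 g
Ice remaining = 335.0 − 65.41 = 269.59 g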